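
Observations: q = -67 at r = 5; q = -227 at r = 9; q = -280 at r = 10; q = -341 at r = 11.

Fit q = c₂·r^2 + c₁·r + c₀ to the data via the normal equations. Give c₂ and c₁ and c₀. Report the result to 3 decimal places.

c₂ = -2.867, c₁ = 0.262, c₀ = 3.335

With design matrix X, XᵀX = [[31827, 3185, 327]; [3185, 327, 35]; [327, 35, 4]] and Xᵀq = [-89323, -8929, -915]ᵀ.
Solving the 3×3 system (Gaussian elimination) gives c₂ = -1293/451, c₁ = 118/451, c₀ = 1504/451.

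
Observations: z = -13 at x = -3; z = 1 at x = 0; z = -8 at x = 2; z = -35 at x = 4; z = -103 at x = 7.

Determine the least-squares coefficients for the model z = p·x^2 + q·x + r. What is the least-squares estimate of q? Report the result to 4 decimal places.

From the data, Σx^2·x^2 = 2754, Σx^2·x = 388, Σx^2 = 78, Σx·x = 78, Σx = 10, Σ1 = 5.
And Σx^2·z = -5756, Σx·z = -838, Σz = -158.
Normal equations: [[2754, 388, 78]; [388, 78, 10]; [78, 10, 5]]·[p, q, r]ᵀ = [-5756, -838, -158]ᵀ.
Row-reducing yields p = -3008/1523, q = -1675/1523, r = 2148/1523.

q = -1.0998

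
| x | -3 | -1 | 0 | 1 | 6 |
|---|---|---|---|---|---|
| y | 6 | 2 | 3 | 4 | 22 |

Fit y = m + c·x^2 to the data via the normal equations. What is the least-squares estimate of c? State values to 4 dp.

c = 0.5380

AᵀA·[m, c]ᵀ = Aᵀy reads: 5·m + 47·c = 37;  47·m + 1379·c = 852.
(Σ1 = 5, Σx^2 = 47, Σx^2·x^2 = 1379, Σy = 37, Σx^2·y = 852.)
Determinant 5·1379 − 47² = 4686.
m = (37·1379 − 47·852)/4686 = 10979/4686; c = (5·852 − 47·37)/4686 = 2521/4686.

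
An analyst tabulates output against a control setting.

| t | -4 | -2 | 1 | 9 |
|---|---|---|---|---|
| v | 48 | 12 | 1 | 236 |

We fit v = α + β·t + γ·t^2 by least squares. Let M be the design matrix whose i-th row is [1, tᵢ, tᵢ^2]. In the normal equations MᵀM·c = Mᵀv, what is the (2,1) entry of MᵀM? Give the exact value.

Row 2 ↔ basis t, column 1 ↔ basis 1, so (MᵀM)_{2,1} = Σᵢ t = (-4)·(1) + (-2)·(1) + (1)·(1) + (9)·(1) = 4.

4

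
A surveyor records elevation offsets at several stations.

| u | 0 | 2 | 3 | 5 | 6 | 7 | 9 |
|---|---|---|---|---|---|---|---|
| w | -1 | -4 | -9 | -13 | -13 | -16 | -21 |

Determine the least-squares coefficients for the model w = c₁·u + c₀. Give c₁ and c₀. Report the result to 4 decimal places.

c₁ = -2.2005, c₀ = -0.9406

Sums needed: Σu·u = 204, Σu = 32, Σ1 = 7.
And Σu·w = -479, Σw = -77.
Δ = 204·7 − 32² = 404.
c₁ = ((-479)·7 − 32·(-77))/404 = -889/404; c₀ = (204·(-77) − 32·(-479))/404 = -95/101.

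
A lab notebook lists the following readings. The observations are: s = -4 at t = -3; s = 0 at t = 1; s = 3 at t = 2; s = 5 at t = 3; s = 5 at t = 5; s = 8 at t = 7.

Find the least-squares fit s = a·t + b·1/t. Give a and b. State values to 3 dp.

a = 1.197, b = -0.352

Setting ∂/∂a … = 0 gives: 97·a + 6·b = 114;  6·a + (67589/44100)·b = 93/14.
(Σt·t = 97, Σt·1/t = 6, Σ1/t·1/t = 67589/44100, Σt·s = 114, Σ1/t·s = 93/14.)
Δ = 97·(67589/44100) − 6² = 4968533/44100.
a = (114·(67589/44100) − 6·(93/14))/(4968533/44100) = 5947446/4968533; b = (97·(93/14) − 6·114)/(4968533/44100) = -1748250/4968533.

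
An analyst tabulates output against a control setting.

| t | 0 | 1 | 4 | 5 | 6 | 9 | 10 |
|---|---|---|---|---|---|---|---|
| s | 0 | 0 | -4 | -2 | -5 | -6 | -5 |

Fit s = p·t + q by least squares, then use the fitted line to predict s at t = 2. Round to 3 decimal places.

ŝ = -1.357

From the data, Σt·t = 259, Σt = 35, Σ1 = 7.
Right-hand side: Σt·s = -160, Σs = -22.
Normal equations: [[259, 35]; [35, 7]]·[p, q]ᵀ = [-160, -22]ᵀ.
det = 259·7 − 35² = 588.
p = ((-160)·7 − 35·(-22))/588 = -25/42; q = (259·(-22) − 35·(-160))/588 = -1/6.
At t = 2: ŝ = (-25/42)·(2) + (-1/6)·(1) = -19/14.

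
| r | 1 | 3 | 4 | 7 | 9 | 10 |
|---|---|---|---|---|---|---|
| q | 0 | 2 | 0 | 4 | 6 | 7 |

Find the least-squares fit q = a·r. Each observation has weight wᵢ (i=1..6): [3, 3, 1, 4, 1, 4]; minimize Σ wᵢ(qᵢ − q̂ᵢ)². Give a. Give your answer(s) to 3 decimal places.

a = 0.642

Normal-equation sums: Σwᵢ·r·r = 723.
And Σwᵢ·r·q = 464.
Normal equations: [[723]]·[a]ᵀ = [464]ᵀ.
Hence a = 464 / 723 ≈ 0.64177.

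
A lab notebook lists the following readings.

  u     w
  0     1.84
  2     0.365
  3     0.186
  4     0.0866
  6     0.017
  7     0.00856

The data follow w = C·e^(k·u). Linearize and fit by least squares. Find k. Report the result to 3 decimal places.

k = -0.769

With ln wᵢ as the transformed response and uᵢ as the regressor:
Σu = 22.0000, Σ(u)² = 114.0000, Σln w = -13.3618, Σu·ln w = -74.6194.
Equations: 114.0000·k + 22.0000·ln C = -74.6194;  22.0000·k + 6·ln C = -13.3618.
Δ = 114.0000·6 − (22.0000)² = 200.0000; k = (-74.6194·6 − 22.0000·-13.3618)/200.0000 = -0.76879, ln C = (114.0000·-13.3618 − 22.0000·-74.6194)/200.0000 = 0.59193.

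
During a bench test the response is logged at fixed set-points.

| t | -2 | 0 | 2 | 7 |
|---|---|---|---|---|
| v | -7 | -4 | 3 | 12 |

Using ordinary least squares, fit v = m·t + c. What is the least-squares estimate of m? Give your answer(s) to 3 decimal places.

Sums needed: Σt·t = 57, Σt = 7, Σ1 = 4.
Moment sums: Σt·v = 104, Σv = 4.
Normal equations: [[57, 7]; [7, 4]]·[m, c]ᵀ = [104, 4]ᵀ.
Eliminating c: 4·(row 1) − 7·(row 2) gives 179·m = 4·104 − 7·4 = 388, so m = 388/179.
Then c = (4 − 7·(388/179))/4 = -500/179.

m = 2.168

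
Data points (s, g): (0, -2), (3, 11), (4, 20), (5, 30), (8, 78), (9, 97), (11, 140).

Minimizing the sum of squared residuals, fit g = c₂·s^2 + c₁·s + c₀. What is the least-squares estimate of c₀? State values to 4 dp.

c₀ = -2.5035

Entries of XᵀX: Σs^2·s^2 = 26260, Σs^2·s = 2788, Σs^2 = 316, Σs·s = 316, Σs = 40, Σ1 = 7.
And Σs^2·g = 30958, Σs·g = 3300, Σg = 374.
Row-reducing yields c₂ = 8581/8148, c₁ = 35891/24444, c₀ = -15299/6111.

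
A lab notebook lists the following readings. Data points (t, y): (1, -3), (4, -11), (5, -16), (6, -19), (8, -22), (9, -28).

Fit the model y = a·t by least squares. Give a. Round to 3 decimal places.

With design matrix A, AᵀA = [[223]] and Aᵀy = [-669]ᵀ.
Hence a = -669 / 223 ≈ -3.

a = -3.000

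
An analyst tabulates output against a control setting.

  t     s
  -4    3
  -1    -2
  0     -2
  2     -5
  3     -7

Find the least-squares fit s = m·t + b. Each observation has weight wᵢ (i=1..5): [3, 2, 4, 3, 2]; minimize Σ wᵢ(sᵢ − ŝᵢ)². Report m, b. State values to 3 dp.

m = -1.362, b = -2.480

Normal-equation sums: Σwᵢ·t·t = 80, Σwᵢ·t = -2, Σwᵢ·1 = 14.
For XᵀWs: Σwᵢ·t·s = -104, Σwᵢ·s = -32.
So XᵀWX·[m, b]ᵀ = XᵀWs: [[80, -2]; [-2, 14]]·[m, b]ᵀ = [-104, -32]ᵀ.
Determinant 80·14 − (-2)² = 1116.
m = ((-104)·14 − (-2)·(-32))/1116 = -380/279; b = (80·(-32) − (-2)·(-104))/1116 = -692/279.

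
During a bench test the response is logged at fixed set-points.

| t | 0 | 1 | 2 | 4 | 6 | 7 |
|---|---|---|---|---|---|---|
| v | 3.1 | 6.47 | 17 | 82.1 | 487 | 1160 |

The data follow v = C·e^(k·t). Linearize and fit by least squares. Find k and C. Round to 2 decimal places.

With ln vᵢ as the transformed response and tᵢ as the regressor:
Over the data: Σt = 20.0000, Σ(t)² = 106.0000, Σln v = 23.4842, Σt·ln v = 111.6882.
Normal system: [[106.0000, 20.0000]; [20.0000, 6]]·[k, ln C]ᵀ = [111.6882, 23.4842]ᵀ.
Δ = 106.0000·6 − (20.0000)² = 236.0000; k = (111.6882·6 − 20.0000·23.4842)/236.0000 = 0.84935, ln C = (106.0000·23.4842 − 20.0000·111.6882)/236.0000 = 1.08288, so C = exp(1.08288) = 2.95316.

k = 0.85, C = 2.95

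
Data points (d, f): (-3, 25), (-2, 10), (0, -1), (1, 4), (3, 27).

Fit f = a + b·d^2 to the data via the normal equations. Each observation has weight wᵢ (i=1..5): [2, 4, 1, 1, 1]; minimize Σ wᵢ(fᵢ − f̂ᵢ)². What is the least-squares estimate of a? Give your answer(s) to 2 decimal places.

a = -0.89

Normal-equation sums: Σwᵢ·1 = 9, Σwᵢ·d^2 = 44, Σwᵢ·d^2·d^2 = 308.
Moment sums: Σwᵢ·f = 120, Σwᵢ·d^2·f = 857.
So MᵀWM·[a, b]ᵀ = MᵀWf: [[9, 44]; [44, 308]]·[a, b]ᵀ = [120, 857]ᵀ.
Eliminating b: 308·(row 1) − 44·(row 2) gives 836·a = 308·120 − 44·857 = -748, so a = -17/19.
Then b = (857 − 44·(-17/19))/308 = 2433/836.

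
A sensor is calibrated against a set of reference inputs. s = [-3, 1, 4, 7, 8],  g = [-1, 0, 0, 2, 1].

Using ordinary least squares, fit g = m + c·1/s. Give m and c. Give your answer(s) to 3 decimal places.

The normal equations are: 5·m + (199/168)·c = 2;  (199/168)·m + (34141/28224)·c = 125/168.
(Σ1 = 5, Σ1/s = 199/168, Σ1/s·1/s = 34141/28224, Σg = 2, Σ1/s·g = 125/168.)
Eliminating c: (34141/28224)·(row 1) − (199/168)·(row 2) gives (4097/882)·m = (34141/28224)·2 − (199/168)·(125/168) = 689/448, so m = 43407/131104.
Then c = ((125/168) − (199/168)·(43407/131104))/(34141/28224) = 4767/16388.

m = 0.331, c = 0.291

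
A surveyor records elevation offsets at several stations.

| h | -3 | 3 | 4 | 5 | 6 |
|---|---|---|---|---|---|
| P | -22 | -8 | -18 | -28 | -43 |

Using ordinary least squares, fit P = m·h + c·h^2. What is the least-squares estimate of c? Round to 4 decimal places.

Normal-equation sums: Σh·h = 95, Σh·h^2 = 405, Σh^2·h^2 = 2339.
Moment sums: Σh·P = -428, Σh^2·P = -2806.
AᵀA·[m, c]ᵀ = AᵀP becomes [[95, 405]; [405, 2339]]·[m, c]ᵀ = [-428, -2806]ᵀ.
Δ = 95·2339 − 405² = 58180.
m = ((-428)·2339 − 405·(-2806))/58180 = 67669/29090; c = (95·(-2806) − 405·(-428))/58180 = -9323/5818.

c = -1.6024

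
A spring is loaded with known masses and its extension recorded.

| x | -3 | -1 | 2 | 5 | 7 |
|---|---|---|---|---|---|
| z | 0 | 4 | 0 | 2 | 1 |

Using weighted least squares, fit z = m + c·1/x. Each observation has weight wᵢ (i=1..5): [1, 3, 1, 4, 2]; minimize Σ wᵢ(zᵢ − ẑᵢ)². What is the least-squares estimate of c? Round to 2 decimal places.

c = -2.02

Compute the Gram sums: Σwᵢ·1 = 11, Σwᵢ·1/x = -367/210, Σwᵢ·1/x·1/x = 157081/44100.
For MᵀWz: Σwᵢ·z = 22, Σwᵢ·1/x·z = -354/35.
So MᵀWM·[m, c]ᵀ = MᵀWz: [[11, -367/210]; [-367/210, 157081/44100]]·[m, c]ᵀ = [22, -354/35]ᵀ.
Determinant 11·(157081/44100) − (-367/210)² = 796601/22050.
m = (22·(157081/44100) − (-367/210)·(-354/35))/(796601/22050) = 1338137/796601; c = (11·(-354/35) − (-367/210)·22)/(796601/22050) = -1605450/796601.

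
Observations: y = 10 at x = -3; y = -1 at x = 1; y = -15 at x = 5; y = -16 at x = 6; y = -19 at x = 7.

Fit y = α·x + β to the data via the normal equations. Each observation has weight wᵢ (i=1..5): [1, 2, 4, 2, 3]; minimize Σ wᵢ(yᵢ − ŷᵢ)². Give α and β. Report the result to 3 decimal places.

Setting ∂/∂α … = 0 gives: 330·α + 52·β = -923;  52·α + 12·β = -141.
(Σwᵢ·x·x = 330, Σwᵢ·x = 52, Σwᵢ·1 = 12, Σwᵢ·x·y = -923, Σwᵢ·y = -141.)
det = 330·12 − 52² = 1256.
α = ((-923)·12 − 52·(-141))/1256 = -468/157; β = (330·(-141) − 52·(-923))/1256 = 733/628.

α = -2.981, β = 1.167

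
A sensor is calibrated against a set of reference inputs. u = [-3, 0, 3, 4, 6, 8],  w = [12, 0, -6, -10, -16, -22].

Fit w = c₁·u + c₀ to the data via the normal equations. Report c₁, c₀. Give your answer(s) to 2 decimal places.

c₁ = -3.00, c₀ = 2.00

The normal system AᵀA·[c₁, c₀]ᵀ = Aᵀw is [[134, 18]; [18, 6]]·[c₁, c₀]ᵀ = [-366, -42]ᵀ.
Eliminating c₀: 6·(row 1) − 18·(row 2) gives 480·c₁ = 6·(-366) − 18·(-42) = -1440, so c₁ = -3.
Then c₀ = ((-42) − 18·(-3))/6 = 2.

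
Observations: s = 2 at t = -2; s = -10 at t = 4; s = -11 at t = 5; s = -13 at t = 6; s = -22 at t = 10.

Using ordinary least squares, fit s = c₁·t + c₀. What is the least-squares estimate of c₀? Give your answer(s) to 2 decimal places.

Forming MᵀM = [[181, 23]; [23, 5]] and Mᵀs = [-397, -54]ᵀ gives MᵀM·[c₁, c₀]ᵀ = Mᵀs.
Δ = 181·5 − 23² = 376.
c₁ = ((-397)·5 − 23·(-54))/376 = -743/376; c₀ = (181·(-54) − 23·(-397))/376 = -643/376.

c₀ = -1.71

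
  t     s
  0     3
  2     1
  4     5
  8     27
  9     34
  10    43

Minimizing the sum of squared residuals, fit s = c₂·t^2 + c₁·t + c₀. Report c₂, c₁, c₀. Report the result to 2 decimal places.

c₂ = 0.57, c₁ = -1.65, c₀ = 2.60

Forming MᵀM = [[20929, 2313, 265]; [2313, 265, 33]; [265, 33, 6]] and Mᵀs = [8866, 974, 113]ᵀ gives MᵀM·[c₂, c₁, c₀]ᵀ = Mᵀs.
Solving the 3×3 system (Gaussian elimination) gives c₂ = 33019/57590, c₁ = -95177/57590, c₀ = 74873/28795.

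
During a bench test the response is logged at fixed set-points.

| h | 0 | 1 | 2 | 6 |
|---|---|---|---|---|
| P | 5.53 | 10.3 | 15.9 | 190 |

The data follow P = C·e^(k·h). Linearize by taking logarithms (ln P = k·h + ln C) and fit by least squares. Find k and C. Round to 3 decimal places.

Let Y = ln P. Fitting Y = k·h + ln C by least squares:
AᵀA = [[41.0000, 9.0000]; [9.0000, 4]], rhs = [39.3469, 12.0557]ᵀ  (here Σh = 9.0000, Σ(h)² = 41.0000, Σln P = 12.0557, Σh·ln P = 39.3469).
Δ = 41.0000·4 − (9.0000)² = 83.0000; k = (39.3469·4 − 9.0000·12.0557)/83.0000 = 0.58900, ln C = (41.0000·12.0557 − 9.0000·39.3469)/83.0000 = 1.68868, so C = exp(1.68868) = 5.41232.

k = 0.589, C = 5.412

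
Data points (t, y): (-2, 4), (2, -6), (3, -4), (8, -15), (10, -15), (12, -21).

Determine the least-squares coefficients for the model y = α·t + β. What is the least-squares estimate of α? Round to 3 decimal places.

AᵀA·[α, β]ᵀ = Aᵀy reads: 325·α + 33·β = -554;  33·α + 6·β = -57.
Determinant 325·6 − 33² = 861.
α = ((-554)·6 − 33·(-57))/861 = -481/287; β = (325·(-57) − 33·(-554))/861 = -81/287.

α = -1.676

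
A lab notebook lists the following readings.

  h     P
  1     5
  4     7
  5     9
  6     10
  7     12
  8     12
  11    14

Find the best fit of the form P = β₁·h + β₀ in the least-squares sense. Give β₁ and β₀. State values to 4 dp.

β₁ = 0.9667, β₀ = 4.0571

Setting ∂/∂β₁ … = 0 gives: 312·β₁ + 42·β₀ = 472;  42·β₁ + 7·β₀ = 69.
(Σh·h = 312, Σh = 42, Σ1 = 7, Σh·P = 472, ΣP = 69.)
Eliminating β₀: 7·(row 1) − 42·(row 2) gives 420·β₁ = 7·472 − 42·69 = 406, so β₁ = 29/30.
Then β₀ = (69 − 42·(29/30))/7 = 142/35.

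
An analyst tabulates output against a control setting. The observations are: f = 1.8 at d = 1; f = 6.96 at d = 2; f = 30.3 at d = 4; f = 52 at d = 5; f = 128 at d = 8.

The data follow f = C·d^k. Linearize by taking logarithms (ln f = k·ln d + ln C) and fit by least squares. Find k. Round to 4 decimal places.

k = 2.0717

Let Y = ln f. Fitting Y = k·ln d + ln C by least squares:
Σln d = 5.7683, Σ(ln d)² = 9.3166, Σln f = 14.7424, Σln d·ln f = 22.5225.
Equations: 9.3166·k + 5.7683·ln C = 22.5225;  5.7683·k + 5·ln C = 14.7424.
Solving (det = 13.3096): k = 2.07170, ln C = 0.55843.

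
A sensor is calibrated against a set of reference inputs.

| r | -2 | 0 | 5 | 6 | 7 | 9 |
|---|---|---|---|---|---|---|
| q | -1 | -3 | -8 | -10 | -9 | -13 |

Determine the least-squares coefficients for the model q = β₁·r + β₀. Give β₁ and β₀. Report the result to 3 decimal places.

β₁ = -1.042, β₀ = -2.991

Normal-equation sums: Σr·r = 195, Σr = 25, Σ1 = 6.
Moment sums: Σr·q = -278, Σq = -44.
So XᵀX·[β₁, β₀]ᵀ = Xᵀq: [[195, 25]; [25, 6]]·[β₁, β₀]ᵀ = [-278, -44]ᵀ.
Δ = 195·6 − 25² = 545.
β₁ = ((-278)·6 − 25·(-44))/545 = -568/545; β₀ = (195·(-44) − 25·(-278))/545 = -326/109.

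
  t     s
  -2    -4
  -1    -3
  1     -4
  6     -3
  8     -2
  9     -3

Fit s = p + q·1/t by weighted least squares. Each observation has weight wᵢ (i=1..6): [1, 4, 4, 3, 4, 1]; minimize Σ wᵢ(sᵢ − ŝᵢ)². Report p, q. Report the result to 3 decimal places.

p = -3.046, q = -0.353

Sums needed: Σwᵢ·1 = 17, Σwᵢ·1/t = 11/18, Σwᵢ·1/t·1/t = 10897/1296.
For AᵀWs: Σwᵢ·s = -52, Σwᵢ·1/t·s = -29/6.
So AᵀWA·[p, q]ᵀ = AᵀWs: [[17, 11/18]; [11/18, 10897/1296]]·[p, q]ᵀ = [-52, -29/6]ᵀ.
Determinant 17·(10897/1296) − (11/18)² = 184765/1296.
p = ((-52)·(10897/1296) − (11/18)·(-29/6))/(184765/1296) = -562816/184765; q = (17·(-29/6) − (11/18)·(-52))/(184765/1296) = -65304/184765.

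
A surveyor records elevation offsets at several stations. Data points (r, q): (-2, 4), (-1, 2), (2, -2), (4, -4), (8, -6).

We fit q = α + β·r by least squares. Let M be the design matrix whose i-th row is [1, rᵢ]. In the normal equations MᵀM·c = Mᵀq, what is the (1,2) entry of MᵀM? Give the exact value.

11

Row 1 ↔ basis 1, column 2 ↔ basis r, so (MᵀM)_{1,2} = Σᵢ r = (1)·(-2) + (1)·(-1) + (1)·(2) + (1)·(4) + (1)·(8) = 11.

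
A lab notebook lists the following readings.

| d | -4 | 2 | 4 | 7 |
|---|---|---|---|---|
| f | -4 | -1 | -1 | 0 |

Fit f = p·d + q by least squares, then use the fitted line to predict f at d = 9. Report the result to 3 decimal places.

Sums needed: Σd·d = 85, Σd = 9, Σ1 = 4.
For Xᵀf: Σd·f = 10, Σf = -6.
Eliminating q: 4·(row 1) − 9·(row 2) gives 259·p = 4·10 − 9·(-6) = 94, so p = 94/259.
Then q = ((-6) − 9·(94/259))/4 = -600/259.
At d = 9: f̂ = (94/259)·(9) + (-600/259)·(1) = 246/259.

f̂ = 0.950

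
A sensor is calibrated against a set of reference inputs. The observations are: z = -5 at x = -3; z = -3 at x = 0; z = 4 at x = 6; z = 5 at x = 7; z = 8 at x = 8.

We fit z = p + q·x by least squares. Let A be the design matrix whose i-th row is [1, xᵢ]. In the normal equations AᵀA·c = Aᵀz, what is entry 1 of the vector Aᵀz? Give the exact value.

Entry 1 ↔ basis 1, so (Aᵀz)_{1} = Σᵢ zᵢ = (1)·(-5) + (1)·(-3) + (1)·(4) + (1)·(5) + (1)·(8) = 9.

9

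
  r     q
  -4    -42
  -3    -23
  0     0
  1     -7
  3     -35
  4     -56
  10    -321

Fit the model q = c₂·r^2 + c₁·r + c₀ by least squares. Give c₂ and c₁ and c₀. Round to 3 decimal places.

The normal system XᵀX·[c₂, c₁, c₀]ᵀ = Xᵀq is [[10675, 1001, 151]; [1001, 151, 11]; [151, 11, 7]]·[c₂, c₁, c₀]ᵀ = [-34197, -3309, -484]ᵀ.
Inverting the 3×3 Gram matrix, [c₂, c₁, c₀]ᵀ = [-478451/158898, -887123/476694, -301660/238347]ᵀ.

c₂ = -3.011, c₁ = -1.861, c₀ = -1.266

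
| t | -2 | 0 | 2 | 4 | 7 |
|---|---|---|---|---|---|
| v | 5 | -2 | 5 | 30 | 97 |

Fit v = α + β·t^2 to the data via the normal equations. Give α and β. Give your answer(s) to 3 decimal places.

α = -2.700, β = 2.034

Compute the Gram sums: Σ1 = 5, Σt^2 = 73, Σt^2·t^2 = 2689.
Right-hand side: Σv = 135, Σt^2·v = 5273.
Δ = 5·2689 − 73² = 8116.
α = (135·2689 − 73·5273)/8116 = -10957/4058; β = (5·5273 − 73·135)/8116 = 8255/4058.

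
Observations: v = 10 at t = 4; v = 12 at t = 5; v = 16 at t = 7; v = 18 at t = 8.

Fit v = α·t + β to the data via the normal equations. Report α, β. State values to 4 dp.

α = 2.0000, β = 2.0000

From the data, Σt·t = 154, Σt = 24, Σ1 = 4.
Moment sums: Σt·v = 356, Σv = 56.
Normal equations: [[154, 24]; [24, 4]]·[α, β]ᵀ = [356, 56]ᵀ.
Determinant 154·4 − 24² = 40.
α = (356·4 − 24·56)/40 = 2; β = (154·56 − 24·356)/40 = 2.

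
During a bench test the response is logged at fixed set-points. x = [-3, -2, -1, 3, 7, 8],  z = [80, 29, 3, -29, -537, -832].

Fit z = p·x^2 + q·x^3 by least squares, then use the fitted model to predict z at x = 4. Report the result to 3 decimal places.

Sums needed: Σx^2·x^2 = 6676, Σx^2·x^3 = 49542, Σx^3·x^3 = 381316.
And Σx^2·z = -78983, Σx^3·z = -613353.
Normal equations: [[6676, 49542]; [49542, 381316]]·[p, q]ᵀ = [-78983, -613353]ᵀ.
Eliminating q: 381316·(row 1) − 49542·(row 2) gives 91255852·p = 381316·(-78983) − 49542·(-613353) = 269252698, so p = 134626349/45627926.
Then q = ((-613353) − 49542·(134626349/45627926))/381316 = -90884421/45627926.
At x = 4: ẑ = (134626349/45627926)·(16) + (-90884421/45627926)·(64) = -1831290680/22813963.

ẑ = -80.271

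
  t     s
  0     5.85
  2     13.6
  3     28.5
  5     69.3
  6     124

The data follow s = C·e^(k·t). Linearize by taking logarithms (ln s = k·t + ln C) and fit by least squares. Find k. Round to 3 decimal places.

With ln sᵢ as the transformed response and tᵢ as the regressor:
XᵀX = [[74.0000, 16.0000]; [16.0000, 5]], rhs = [65.3838, 16.7851]ᵀ  (here Σt = 16.0000, Σ(t)² = 74.0000, Σln s = 16.7851, Σt·ln s = 65.3838).
Δ = 74.0000·5 − (16.0000)² = 114.0000; k = (65.3838·5 − 16.0000·16.7851)/114.0000 = 0.51190, ln C = (74.0000·16.7851 − 16.0000·65.3838)/114.0000 = 1.71895.

k = 0.512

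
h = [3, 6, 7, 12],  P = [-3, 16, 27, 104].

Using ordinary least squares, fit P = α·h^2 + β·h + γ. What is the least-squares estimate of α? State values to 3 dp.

α = 0.897

Compute the Gram sums: Σh^2·h^2 = 24514, Σh^2·h = 2314, Σh^2 = 238, Σh·h = 238, Σh = 28, Σ1 = 4.
Moment sums: Σh^2·P = 16848, Σh·P = 1524, ΣP = 144.
XᵀX·[α, β, γ]ᵀ = XᵀP becomes [[24514, 2314, 238]; [2314, 238, 28]; [238, 28, 4]]·[α, β, γ]ᵀ = [16848, 1524, 144]ᵀ.
Solving the 3×3 system (Gaussian elimination) gives α = 744/829, β = -1294/829, γ = -5366/829.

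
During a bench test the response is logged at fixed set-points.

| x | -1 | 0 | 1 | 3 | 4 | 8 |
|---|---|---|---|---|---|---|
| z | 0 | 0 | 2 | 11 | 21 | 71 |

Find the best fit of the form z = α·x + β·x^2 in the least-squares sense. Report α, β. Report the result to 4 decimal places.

α = 1.0832, β = 0.9758

The normal equations are: 91·α + 603·β = 687;  603·α + 4435·β = 4981.
Determinant 91·4435 − 603² = 39976.
α = (687·4435 − 603·4981)/39976 = 21651/19988; β = (91·4981 − 603·687)/39976 = 19505/19988.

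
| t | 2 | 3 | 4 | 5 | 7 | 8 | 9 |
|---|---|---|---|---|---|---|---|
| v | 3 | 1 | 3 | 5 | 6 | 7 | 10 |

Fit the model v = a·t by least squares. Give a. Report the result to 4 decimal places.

Entries of XᵀX: Σt·t = 248.
Right-hand side: Σt·v = 234.
Normal equations: [[248]]·[a]ᵀ = [234]ᵀ.
a = 234/248 = 0.943548.

a = 0.9435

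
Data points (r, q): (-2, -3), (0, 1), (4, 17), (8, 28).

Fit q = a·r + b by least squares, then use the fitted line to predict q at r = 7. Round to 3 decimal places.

q̂ = 25.280

The normal equations are: 84·a + 10·b = 298;  10·a + 4·b = 43.
Eliminating b: 4·(row 1) − 10·(row 2) gives 236·a = 4·298 − 10·43 = 762, so a = 381/118.
Then b = (43 − 10·(381/118))/4 = 158/59.
At r = 7: q̂ = (381/118)·(7) + (158/59)·(1) = 2983/118.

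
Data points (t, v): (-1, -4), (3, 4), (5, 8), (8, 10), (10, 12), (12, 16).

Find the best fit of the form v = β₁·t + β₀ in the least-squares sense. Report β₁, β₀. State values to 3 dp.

Sums needed: Σt·t = 343, Σt = 37, Σ1 = 6.
For Aᵀv: Σt·v = 448, Σv = 46.
So AᵀA·[β₁, β₀]ᵀ = Aᵀv: [[343, 37]; [37, 6]]·[β₁, β₀]ᵀ = [448, 46]ᵀ.
det = 343·6 − 37² = 689.
β₁ = (448·6 − 37·46)/689 = 986/689; β₀ = (343·46 − 37·448)/689 = -798/689.

β₁ = 1.431, β₀ = -1.158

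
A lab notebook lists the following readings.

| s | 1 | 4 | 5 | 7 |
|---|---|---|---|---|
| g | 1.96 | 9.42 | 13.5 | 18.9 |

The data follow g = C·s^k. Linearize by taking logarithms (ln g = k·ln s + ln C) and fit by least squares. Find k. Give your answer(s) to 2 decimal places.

k = 1.17

Let Y = ln g. Fitting Y = k·ln s + ln C by least squares:
XᵀX = [[8.2987, 4.9416]; [4.9416, 4]], rhs = [13.0174, 8.4576]ᵀ  (here Σln s = 4.9416, Σ(ln s)² = 8.2987, Σln g = 8.4576, Σln s·ln g = 13.0174).
Slope k = (n·Σln s·ln g − Σln s·Σln g)/(n·Σ(ln s)² − (Σln s)²) = (4·13.0174 − 4.9416·8.4576)/8.7748 = 1.17098; ln C = (Σln g − k·Σln s)/n = 0.66777.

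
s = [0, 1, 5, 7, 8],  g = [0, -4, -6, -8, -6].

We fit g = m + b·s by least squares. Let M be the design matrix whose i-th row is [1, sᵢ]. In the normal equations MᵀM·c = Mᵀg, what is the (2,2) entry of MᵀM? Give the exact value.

Row 2 ↔ basis s, column 2 ↔ basis s, so (MᵀM)_{2,2} = Σᵢ (s)·(s) = (0)·(0) + (1)·(1) + (5)·(5) + (7)·(7) + (8)·(8) = 139.

139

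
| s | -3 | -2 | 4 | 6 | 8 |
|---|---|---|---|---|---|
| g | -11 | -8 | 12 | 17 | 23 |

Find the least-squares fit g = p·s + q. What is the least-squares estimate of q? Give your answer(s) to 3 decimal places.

q = -1.517

Setting ∂/∂p … = 0 gives: 129·p + 13·q = 383;  13·p + 5·q = 33.
Δ = 129·5 − 13² = 476.
p = (383·5 − 13·33)/476 = 743/238; q = (129·33 − 13·383)/476 = -361/238.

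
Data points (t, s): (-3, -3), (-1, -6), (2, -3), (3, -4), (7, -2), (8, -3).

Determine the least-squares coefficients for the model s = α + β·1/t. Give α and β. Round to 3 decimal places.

Setting ∂/∂α … = 0 gives: 6·α + (-13/56)·β = -21;  (-13/56)·α + (42569/28224)·β = 589/168.
(Σ1 = 6, Σ1/t = -13/56, Σ1/t·1/t = 42569/28224, Σs = -21, Σ1/t·s = 589/168.)
Determinant 6·(42569/28224) − (-13/56)² = 84631/9408.
α = ((-21)·(42569/28224) − (-13/56)·(589/168))/(84631/9408) = -290326/84631; β = (6·(589/168) − (-13/56)·(-21))/(84631/9408) = 152040/84631.

α = -3.430, β = 1.797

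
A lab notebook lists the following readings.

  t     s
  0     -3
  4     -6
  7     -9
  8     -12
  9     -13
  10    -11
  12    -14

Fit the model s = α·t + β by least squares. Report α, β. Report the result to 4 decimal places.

With design matrix M, MᵀM = [[454, 50]; [50, 7]] and Mᵀs = [-578, -68]ᵀ.
Δ = 454·7 − 50² = 678.
α = ((-578)·7 − 50·(-68))/678 = -323/339; β = (454·(-68) − 50·(-578))/678 = -986/339.

α = -0.9528, β = -2.9086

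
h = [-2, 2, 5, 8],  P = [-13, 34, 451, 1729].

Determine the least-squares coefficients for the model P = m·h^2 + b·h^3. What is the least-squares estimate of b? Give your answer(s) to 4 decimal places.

XᵀX·[m, b]ᵀ = XᵀP reads: 4753·m + 35893·b = 122015;  35893·m + 277897·b = 941999.
Eliminating b: 277897·(row 1) − 35893·(row 2) gives 32536992·m = 277897·122015 − 35893·941999 = 96432348, so m = 8036029/2711416.
Then b = (941999 − 35893·(8036029/2711416))/277897 = 8153071/2711416.

b = 3.0069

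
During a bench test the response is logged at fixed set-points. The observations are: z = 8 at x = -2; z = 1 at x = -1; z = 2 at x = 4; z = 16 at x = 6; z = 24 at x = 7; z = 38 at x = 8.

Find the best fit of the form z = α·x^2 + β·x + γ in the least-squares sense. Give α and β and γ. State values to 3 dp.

From the data, Σx^2·x^2 = 8066, Σx^2·x = 1126, Σx^2 = 170, Σx·x = 170, Σx = 22, Σ1 = 6.
And Σx^2·z = 4249, Σx·z = 559, Σz = 89.
AᵀA·[α, β, γ]ᵀ = Aᵀz becomes [[8066, 1126, 170]; [1126, 170, 22]; [170, 22, 6]]·[α, β, γ]ᵀ = [4249, 559, 89]ᵀ.
Inverting the 3×3 Gram matrix, [α, β, γ]ᵀ = [3502/3525, -21049/7050, -2782/1175]ᵀ.

α = 0.993, β = -2.986, γ = -2.368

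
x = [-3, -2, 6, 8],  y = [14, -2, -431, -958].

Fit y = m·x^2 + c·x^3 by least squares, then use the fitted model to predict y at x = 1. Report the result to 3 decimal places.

The normal equations are: 5489·m + 40269·c = -76710;  40269·m + 309593·c = -583954.
(Σx^2·x^2 = 5489, Σx^2·x^3 = 40269, Σx^3·x^3 = 309593, Σx^2·y = -76710, Σx^3·y = -583954.)
Determinant 5489·309593 − 40269² = 77763616.
m = ((-76710)·309593 − 40269·(-583954))/77763616 = -58408851/19440904; c = (5489·(-583954) − 40269·(-76710))/77763616 = -29072129/19440904.
At x = 1: ŷ = (-58408851/19440904)·(1) + (-29072129/19440904)·(1) = -21870245/4860226.

ŷ = -4.500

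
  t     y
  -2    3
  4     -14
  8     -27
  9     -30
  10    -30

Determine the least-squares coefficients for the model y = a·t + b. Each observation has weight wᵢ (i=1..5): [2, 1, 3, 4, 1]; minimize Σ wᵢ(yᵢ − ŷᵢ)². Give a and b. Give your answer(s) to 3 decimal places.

With design matrix M, MᵀWM = [[640, 70]; [70, 11]] and MᵀWy = [-2096, -239]ᵀ.
Eliminating b: 11·(row 1) − 70·(row 2) gives 2140·a = 11·(-2096) − 70·(-239) = -6326, so a = -3163/1070.
Then b = ((-239) − 70·(-3163/1070))/11 = -312/107.

a = -2.956, b = -2.916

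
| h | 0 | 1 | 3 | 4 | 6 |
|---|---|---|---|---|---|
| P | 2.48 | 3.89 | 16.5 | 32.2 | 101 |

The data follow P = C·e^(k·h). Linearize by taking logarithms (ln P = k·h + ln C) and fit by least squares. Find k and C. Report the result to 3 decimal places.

k = 0.636, C = 2.339

Taking logs, ln P = k·h + ln C, so regress ln P on h.
Sums: Σh = 14.0000, Σ(h)² = 62.0000, Σln P = 13.1571, Σh·ln P = 51.3471.
Normal system: [[62.0000, 14.0000]; [14.0000, 5]]·[k, ln C]ᵀ = [51.3471, 13.1571]ᵀ.
Solving (det = 114.0000): k = 0.63628, ln C = 0.84984, so C = exp(0.84984) = 2.33928.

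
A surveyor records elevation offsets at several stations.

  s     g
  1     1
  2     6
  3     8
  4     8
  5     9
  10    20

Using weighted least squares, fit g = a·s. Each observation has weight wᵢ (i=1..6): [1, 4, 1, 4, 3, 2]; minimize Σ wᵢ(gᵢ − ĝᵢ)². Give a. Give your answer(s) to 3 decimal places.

a = 2.016

Compute the Gram sums: Σwᵢ·s·s = 365.
Right-hand side: Σwᵢ·s·g = 736.
So XᵀWX·[a]ᵀ = XᵀWg: [[365]]·[a]ᵀ = [736]ᵀ.
Hence a = 736 / 365 ≈ 2.01644.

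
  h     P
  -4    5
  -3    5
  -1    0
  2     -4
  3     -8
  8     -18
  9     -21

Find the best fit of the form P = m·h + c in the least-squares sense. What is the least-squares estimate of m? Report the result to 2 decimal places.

m = -2.04

Forming XᵀX = [[184, 14]; [14, 7]] and XᵀP = [-400, -41]ᵀ gives XᵀX·[m, c]ᵀ = XᵀP.
Eliminating c: 7·(row 1) − 14·(row 2) gives 1092·m = 7·(-400) − 14·(-41) = -2226, so m = -53/26.
Then c = ((-41) − 14·(-53/26))/7 = -162/91.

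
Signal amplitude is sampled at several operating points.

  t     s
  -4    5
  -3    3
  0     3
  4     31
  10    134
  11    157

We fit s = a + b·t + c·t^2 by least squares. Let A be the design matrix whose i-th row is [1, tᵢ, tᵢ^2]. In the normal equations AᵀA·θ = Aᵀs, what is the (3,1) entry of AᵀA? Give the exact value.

Row 3 ↔ basis t^2, column 1 ↔ basis 1, so (AᵀA)_{3,1} = Σᵢ t^2 = (16)·(1) + (9)·(1) + (0)·(1) + (16)·(1) + (100)·(1) + (121)·(1) = 262.

262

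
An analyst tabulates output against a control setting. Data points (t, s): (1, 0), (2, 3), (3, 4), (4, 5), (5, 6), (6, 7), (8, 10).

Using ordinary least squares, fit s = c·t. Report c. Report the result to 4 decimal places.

Entries of AᵀA: Σt·t = 155.
Moment sums: Σt·s = 190.
Hence c = 190 / 155 ≈ 1.22581.

c = 1.2258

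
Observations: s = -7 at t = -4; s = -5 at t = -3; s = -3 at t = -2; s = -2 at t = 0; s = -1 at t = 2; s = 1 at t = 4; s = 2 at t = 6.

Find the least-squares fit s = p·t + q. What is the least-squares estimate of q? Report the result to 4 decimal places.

Forming XᵀX = [[85, 3]; [3, 7]] and Xᵀs = [63, -15]ᵀ gives XᵀX·[p, q]ᵀ = Xᵀs.
Eliminating q: 7·(row 1) − 3·(row 2) gives 586·p = 7·63 − 3·(-15) = 486, so p = 243/293.
Then q = ((-15) − 3·(243/293))/7 = -732/293.

q = -2.4983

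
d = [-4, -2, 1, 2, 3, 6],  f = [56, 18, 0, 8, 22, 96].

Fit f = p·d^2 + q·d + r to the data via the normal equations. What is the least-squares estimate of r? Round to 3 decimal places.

r = 0.403

Entries of AᵀA: Σd^2·d^2 = 1666, Σd^2·d = 180, Σd^2 = 70, Σd·d = 70, Σd = 6, Σ1 = 6.
And Σd^2·f = 4654, Σd·f = 398, Σf = 200.
So AᵀA·[p, q, r]ᵀ = Aᵀf: [[1666, 180, 70]; [180, 70, 6]; [70, 6, 6]]·[p, q, r]ᵀ = [4654, 398, 200]ᵀ.
Row-reducing yields p = 95057/31693, q = -65329/31693, r = 12764/31693.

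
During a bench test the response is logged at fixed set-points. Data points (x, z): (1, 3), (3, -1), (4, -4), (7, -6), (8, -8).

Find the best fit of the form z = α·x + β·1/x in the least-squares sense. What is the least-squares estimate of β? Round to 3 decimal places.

β = 4.077

Sums needed: Σx·x = 139, Σx·1/x = 5, Σ1/x·1/x = 34141/28224.
And Σx·z = -122, Σ1/x·z = -4/21.
AᵀA·[α, β]ᵀ = Aᵀz becomes [[139, 5]; [5, 34141/28224]]·[α, β]ᵀ = [-122, -4/21]ᵀ.
Determinant 139·(34141/28224) − 5² = 4039999/28224.
α = ((-122)·(34141/28224) − 5·(-4/21))/(4039999/28224) = -4138322/4039999; β = (139·(-4/21) − 5·(-122))/(4039999/28224) = 16469376/4039999.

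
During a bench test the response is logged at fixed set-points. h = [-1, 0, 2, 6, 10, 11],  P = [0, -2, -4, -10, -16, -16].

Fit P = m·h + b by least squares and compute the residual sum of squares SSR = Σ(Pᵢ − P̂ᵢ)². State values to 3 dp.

Normal-equation sums: Σh·h = 262, Σh = 28, Σ1 = 6.
Moment sums: Σh·P = -404, ΣP = -48.
Δ = 262·6 − 28² = 788.
m = ((-404)·6 − 28·(-48))/788 = -270/197; b = (262·(-48) − 28·(-404))/788 = -316/197.
Residuals: 46/197, -78/197, 68/197, -34/197, -136/197, 134/197; SSR = 256/197.

SSR = 1.299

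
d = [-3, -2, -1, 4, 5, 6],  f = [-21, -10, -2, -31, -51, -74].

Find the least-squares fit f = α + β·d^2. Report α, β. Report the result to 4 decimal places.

AᵀA·[α, β]ᵀ = Aᵀf reads: 6·α + 91·β = -189;  91·α + 2275·β = -4666.
(Σ1 = 6, Σd^2 = 91, Σd^2·d^2 = 2275, Σf = -189, Σd^2·f = -4666.)
Eliminating β: 2275·(row 1) − 91·(row 2) gives 5369·α = 2275·(-189) − 91·(-4666) = -5369, so α = -1.
Then β = ((-4666) − 91·(-1))/2275 = -183/91.

α = -1.0000, β = -2.0110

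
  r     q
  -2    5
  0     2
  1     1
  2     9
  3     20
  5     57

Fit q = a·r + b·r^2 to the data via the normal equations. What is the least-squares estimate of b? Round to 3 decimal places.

Entries of MᵀM: Σr·r = 43, Σr·r^2 = 153, Σr^2·r^2 = 739.
For Mᵀq: Σr·q = 354, Σr^2·q = 1662.
Normal equations: [[43, 153]; [153, 739]]·[a, b]ᵀ = [354, 1662]ᵀ.
Δ = 43·739 − 153² = 8368.
a = (354·739 − 153·1662)/8368 = 915/1046; b = (43·1662 − 153·354)/8368 = 2163/1046.

b = 2.068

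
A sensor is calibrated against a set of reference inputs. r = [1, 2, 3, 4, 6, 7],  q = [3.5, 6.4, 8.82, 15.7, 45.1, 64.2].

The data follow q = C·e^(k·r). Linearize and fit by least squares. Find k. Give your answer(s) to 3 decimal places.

k = 0.489

Let Y = ln q. Fitting Y = k·r + ln C by least squares:
XᵀX = [[115.0000, 23.0000]; [23.0000, 6]], rhs = [74.4984, 16.0106]ᵀ  (here Σr = 23.0000, Σ(r)² = 115.0000, Σln q = 16.0106, Σr·ln q = 74.4984).
Solving (det = 161.0000): k = 0.48910, ln C = 0.79354.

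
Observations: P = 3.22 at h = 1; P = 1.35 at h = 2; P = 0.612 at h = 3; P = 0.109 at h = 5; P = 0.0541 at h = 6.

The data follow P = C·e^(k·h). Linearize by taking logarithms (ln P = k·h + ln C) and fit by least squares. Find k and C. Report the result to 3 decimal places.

k = -0.823, C = 7.158

Linearized form: ln P = k·h + ln C. From the 5 transformed points,
XᵀX = [[75.0000, 17.0000]; [17.0000, 5]], rhs = [-28.2870, -4.1549]ᵀ  (here Σh = 17.0000, Σ(h)² = 75.0000, Σln P = -4.1549, Σh·ln P = -28.2870).
Δ = 75.0000·5 − (17.0000)² = 86.0000; k = (-28.2870·5 − 17.0000·-4.1549)/86.0000 = -0.82328, ln C = (75.0000·-4.1549 − 17.0000·-28.2870)/86.0000 = 1.96820, so C = exp(1.96820) = 7.15775.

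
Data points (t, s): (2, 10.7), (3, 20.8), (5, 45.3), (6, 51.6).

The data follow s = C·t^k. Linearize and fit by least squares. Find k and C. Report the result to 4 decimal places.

k = 1.4641, C = 4.0136

With ln sᵢ as the transformed response and ln tᵢ as the regressor:
Σln t = 5.1930, Σ(ln t)² = 7.4881, Σln s = 13.1620, Σln t·ln s = 18.1803.
Equations: 7.4881·k + 5.1930·ln C = 18.1803;  5.1930·k + 4·ln C = 13.1620.
Δ = 7.4881·4 − (5.1930)² = 2.9856; k = (18.1803·4 − 5.1930·13.1620)/2.9856 = 1.46415, ln C = (7.4881·13.1620 − 5.1930·18.1803)/2.9856 = 1.38969, so C = exp(1.38969) = 4.01362.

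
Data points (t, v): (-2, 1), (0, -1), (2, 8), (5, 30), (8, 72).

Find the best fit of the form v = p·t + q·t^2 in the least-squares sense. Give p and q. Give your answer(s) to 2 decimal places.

p = 1.47, q = 0.94

Normal-equation sums: Σt·t = 97, Σt·t^2 = 637, Σt^2·t^2 = 4753.
Right-hand side: Σt·v = 740, Σt^2·v = 5394.
Normal equations: [[97, 637]; [637, 4753]]·[p, q]ᵀ = [740, 5394]ᵀ.
Determinant 97·4753 − 637² = 55272.
p = (740·4753 − 637·5394)/55272 = 829/564; q = (97·5394 − 637·740)/55272 = 25919/27636.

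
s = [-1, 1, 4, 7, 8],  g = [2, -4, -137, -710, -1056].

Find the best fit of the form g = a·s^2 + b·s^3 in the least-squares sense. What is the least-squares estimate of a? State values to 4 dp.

The normal system MᵀM·[a, b]ᵀ = Mᵀg is [[6755, 50599]; [50599, 383891]]·[a, b]ᵀ = [-104568, -792976]ᵀ.
det = 6755·383891 − 50599² = 32924904.
a = ((-104568)·383891 − 50599·(-792976))/32924904 = -2365183/4115613; b = (6755·(-792976) − 50599·(-104568))/32924904 = -8189581/4115613.

a = -0.5747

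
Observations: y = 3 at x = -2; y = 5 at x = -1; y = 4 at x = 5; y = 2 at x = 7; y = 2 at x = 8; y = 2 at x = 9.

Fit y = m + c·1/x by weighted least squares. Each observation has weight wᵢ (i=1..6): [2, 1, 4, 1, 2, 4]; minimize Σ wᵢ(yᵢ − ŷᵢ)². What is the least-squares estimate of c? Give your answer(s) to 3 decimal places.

AᵀWA·[m, c]ᵀ = AᵀWy reads: 14·m + (-457/1260)·c = 41;  (-457/1260)·m + (5591657/3175200)·c = -1969/630.
(Σwᵢ·1 = 14, Σwᵢ·1/x = -457/1260, Σwᵢ·1/x·1/x = 5591657/3175200, Σwᵢ·y = 41, Σwᵢ·1/x·y = -1969/630.)
Eliminating c: (5591657/3175200)·(row 1) − (-457/1260)·(row 2) gives (778655/31752)·m = (5591657/3175200)·41 − (-457/1260)·(-1969/630) = 15043907/211680, so m = 45131721/15573100.
Then c = ((-1969/630) − (-457/1260)·(45131721/15573100))/(5591657/3175200) = -917154/778655.

c = -1.178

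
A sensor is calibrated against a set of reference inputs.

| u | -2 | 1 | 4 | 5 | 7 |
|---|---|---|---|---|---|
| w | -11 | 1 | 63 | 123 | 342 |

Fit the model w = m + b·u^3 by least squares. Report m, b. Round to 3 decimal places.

Entries of XᵀX: Σ1 = 5, Σu^3 = 525, Σu^3·u^3 = 137435.
For Xᵀw: Σw = 518, Σu^3·w = 136802.
Normal equations: [[5, 525]; [525, 137435]]·[m, b]ᵀ = [518, 136802]ᵀ.
Eliminating b: 137435·(row 1) − 525·(row 2) gives 411550·m = 137435·518 − 525·136802 = -629720, so m = -62972/41155.
Then b = (136802 − 525·(-62972/41155))/137435 = 41206/41155.

m = -1.530, b = 1.001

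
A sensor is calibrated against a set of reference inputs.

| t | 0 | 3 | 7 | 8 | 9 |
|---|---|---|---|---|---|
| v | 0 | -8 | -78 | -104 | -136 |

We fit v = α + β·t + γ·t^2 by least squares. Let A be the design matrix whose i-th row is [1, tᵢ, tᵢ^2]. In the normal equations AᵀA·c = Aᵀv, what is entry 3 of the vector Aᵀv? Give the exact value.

Entry 3 ↔ basis t^2, so (Aᵀv)_{3} = Σᵢ (t^2)·vᵢ = (0)·(0) + (9)·(-8) + (49)·(-78) + (64)·(-104) + (81)·(-136) = -21566.

-21566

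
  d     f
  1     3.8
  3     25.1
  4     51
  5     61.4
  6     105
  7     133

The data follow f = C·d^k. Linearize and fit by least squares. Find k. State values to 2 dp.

k = 1.83

With ln fᵢ as the transformed response and ln dᵢ as the regressor:
Σln d = 7.8320, Σ(ln d)² = 12.7160, Σln f = 22.1514, Σln d·ln f = 33.4730.
Equations: 12.7160·k + 7.8320·ln C = 33.4730;  7.8320·k + 6·ln C = 22.1514.
Δ = 12.7160·6 − (7.8320)² = 14.9557; k = (33.4730·6 − 7.8320·22.1514)/14.9557 = 1.82860, ln C = (12.7160·22.1514 − 7.8320·33.4730)/14.9557 = 1.30496.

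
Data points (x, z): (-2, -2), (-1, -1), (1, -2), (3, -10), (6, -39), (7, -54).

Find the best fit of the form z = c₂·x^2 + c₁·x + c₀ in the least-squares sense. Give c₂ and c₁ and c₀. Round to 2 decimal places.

From the data, Σx^2·x^2 = 3796, Σx^2·x = 578, Σx^2 = 100, Σx·x = 100, Σx = 14, Σ1 = 6.
For Mᵀz: Σx^2·z = -4151, Σx·z = -639, Σz = -108.
Normal equations: [[3796, 578, 100]; [578, 100, 14]; [100, 14, 6]]·[c₂, c₁, c₀]ᵀ = [-4151, -639, -108]ᵀ.
Inverting the 3×3 Gram matrix, [c₂, c₁, c₀]ᵀ = [-18686/18435, -20611/36870, 2433/12290]ᵀ.

c₂ = -1.01, c₁ = -0.56, c₀ = 0.20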